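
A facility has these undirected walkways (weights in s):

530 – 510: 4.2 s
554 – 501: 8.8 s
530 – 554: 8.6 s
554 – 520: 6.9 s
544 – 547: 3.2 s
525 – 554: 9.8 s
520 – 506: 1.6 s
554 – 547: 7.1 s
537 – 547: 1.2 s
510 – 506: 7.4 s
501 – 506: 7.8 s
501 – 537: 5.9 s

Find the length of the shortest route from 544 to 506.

Shortest distances from 544:
544: 0
547: 3.2  (via 544)
537: 4.4  (via 547)
554: 10.3  (via 547)
501: 10.3  (via 537)
520: 17.2  (via 554)
506: 18.1  (via 501)
Shortest route: 544–547–537–501–506 = 18.1 s.

18.1 s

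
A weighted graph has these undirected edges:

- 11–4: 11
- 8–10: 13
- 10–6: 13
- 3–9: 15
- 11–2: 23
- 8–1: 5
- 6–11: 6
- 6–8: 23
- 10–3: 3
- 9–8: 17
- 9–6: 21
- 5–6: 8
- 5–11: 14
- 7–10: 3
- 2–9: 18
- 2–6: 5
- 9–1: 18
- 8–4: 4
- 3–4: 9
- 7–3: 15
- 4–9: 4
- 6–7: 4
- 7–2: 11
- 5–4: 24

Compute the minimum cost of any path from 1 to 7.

Compare a few routes:
1–8–10–7: 5+13+3 = 21
1–8–4–3–10–7: 5+4+9+3+3 = 24
1–8–4–11–6–7: 5+4+11+6+4 = 30
The minimum is 21 via 1–8–10–7.

21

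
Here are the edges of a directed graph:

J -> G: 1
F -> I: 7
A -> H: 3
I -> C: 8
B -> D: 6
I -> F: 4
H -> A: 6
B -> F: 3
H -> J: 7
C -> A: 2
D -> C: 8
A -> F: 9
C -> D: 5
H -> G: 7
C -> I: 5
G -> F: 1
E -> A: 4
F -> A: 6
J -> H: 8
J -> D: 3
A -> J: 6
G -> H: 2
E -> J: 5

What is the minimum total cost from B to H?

Running Dijkstra from B:
B: 0
F: 3  (via B)
D: 6  (via B)
A: 9  (via F)
I: 10  (via F)
H: 12  (via A)
Shortest route: B–F–A–H = 12.

12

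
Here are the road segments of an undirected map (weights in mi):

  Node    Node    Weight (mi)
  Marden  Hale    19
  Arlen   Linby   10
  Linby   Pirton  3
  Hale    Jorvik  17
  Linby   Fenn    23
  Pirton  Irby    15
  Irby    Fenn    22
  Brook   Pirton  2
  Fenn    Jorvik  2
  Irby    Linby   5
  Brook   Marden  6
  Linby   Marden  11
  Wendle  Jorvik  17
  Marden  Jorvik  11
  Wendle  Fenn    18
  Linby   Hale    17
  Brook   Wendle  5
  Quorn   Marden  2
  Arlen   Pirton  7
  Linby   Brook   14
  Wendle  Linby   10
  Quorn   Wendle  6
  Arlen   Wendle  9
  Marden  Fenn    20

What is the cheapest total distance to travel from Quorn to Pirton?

Running Dijkstra from Quorn:
Quorn: 0
Marden: 2  (via Quorn)
Wendle: 6  (via Quorn)
Brook: 8  (via Marden)
Pirton: 10  (via Brook)
Shortest route: Quorn–Marden–Brook–Pirton = 10 mi.

10 mi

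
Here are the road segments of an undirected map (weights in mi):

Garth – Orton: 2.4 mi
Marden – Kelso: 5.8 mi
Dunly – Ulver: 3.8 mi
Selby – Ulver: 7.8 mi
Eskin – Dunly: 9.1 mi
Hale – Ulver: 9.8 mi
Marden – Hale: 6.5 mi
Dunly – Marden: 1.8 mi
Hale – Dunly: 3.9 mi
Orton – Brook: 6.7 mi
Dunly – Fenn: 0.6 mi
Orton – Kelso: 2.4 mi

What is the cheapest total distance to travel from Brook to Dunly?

Enumerating some paths:
Brook → Orton → Kelso → Marden → Hale → Dunly: 6.7+2.4+5.8+6.5+3.9 = 25.3
Brook → Orton → Kelso → Marden → Dunly: 6.7+2.4+5.8+1.8 = 16.7
Cheapest is Brook → Orton → Kelso → Marden → Dunly at 16.7 mi.

16.7 mi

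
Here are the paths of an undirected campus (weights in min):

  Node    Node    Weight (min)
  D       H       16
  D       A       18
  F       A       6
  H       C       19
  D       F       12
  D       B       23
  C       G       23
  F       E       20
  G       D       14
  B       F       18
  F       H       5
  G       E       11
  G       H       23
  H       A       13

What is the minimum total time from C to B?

42 min

Candidate routes:
C–H–A–F–B: 19+13+6+18 = 56
C–H–F–B: 19+5+18 = 42
C–H–F–D–B: 19+5+12+23 = 59
C–H–D–B: 19+16+23 = 58
Cheapest is C–H–F–B at 42 min.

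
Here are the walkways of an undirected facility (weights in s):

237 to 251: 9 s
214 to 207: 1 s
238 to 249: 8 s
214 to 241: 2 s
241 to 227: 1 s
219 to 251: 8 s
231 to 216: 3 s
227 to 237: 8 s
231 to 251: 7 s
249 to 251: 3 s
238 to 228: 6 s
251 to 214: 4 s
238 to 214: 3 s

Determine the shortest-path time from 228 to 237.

20 s

Candidate routes:
228 - 238 - 214 - 251 - 237: 6+3+4+9 = 22
228 - 238 - 214 - 241 - 227 - 237: 6+3+2+1+8 = 20
228 - 238 - 249 - 251 - 237: 6+8+3+9 = 26
Cheapest is 228 - 238 - 214 - 241 - 227 - 237 at 20 s.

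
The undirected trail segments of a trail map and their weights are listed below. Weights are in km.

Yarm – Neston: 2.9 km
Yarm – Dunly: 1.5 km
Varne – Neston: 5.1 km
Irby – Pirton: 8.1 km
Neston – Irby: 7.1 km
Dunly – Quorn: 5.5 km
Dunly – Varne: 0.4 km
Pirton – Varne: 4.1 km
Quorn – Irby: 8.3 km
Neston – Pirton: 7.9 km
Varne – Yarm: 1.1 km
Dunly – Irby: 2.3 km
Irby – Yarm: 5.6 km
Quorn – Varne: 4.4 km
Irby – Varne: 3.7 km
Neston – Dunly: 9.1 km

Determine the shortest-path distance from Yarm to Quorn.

5.5 km

Candidate routes:
Yarm - Dunly - Varne - Quorn: 1.5+0.4+4.4 = 6.3
Yarm - Dunly - Quorn: 1.5+5.5 = 7
Yarm - Varne - Quorn: 1.1+4.4 = 5.5
The minimum is 5.5 km via Yarm - Varne - Quorn.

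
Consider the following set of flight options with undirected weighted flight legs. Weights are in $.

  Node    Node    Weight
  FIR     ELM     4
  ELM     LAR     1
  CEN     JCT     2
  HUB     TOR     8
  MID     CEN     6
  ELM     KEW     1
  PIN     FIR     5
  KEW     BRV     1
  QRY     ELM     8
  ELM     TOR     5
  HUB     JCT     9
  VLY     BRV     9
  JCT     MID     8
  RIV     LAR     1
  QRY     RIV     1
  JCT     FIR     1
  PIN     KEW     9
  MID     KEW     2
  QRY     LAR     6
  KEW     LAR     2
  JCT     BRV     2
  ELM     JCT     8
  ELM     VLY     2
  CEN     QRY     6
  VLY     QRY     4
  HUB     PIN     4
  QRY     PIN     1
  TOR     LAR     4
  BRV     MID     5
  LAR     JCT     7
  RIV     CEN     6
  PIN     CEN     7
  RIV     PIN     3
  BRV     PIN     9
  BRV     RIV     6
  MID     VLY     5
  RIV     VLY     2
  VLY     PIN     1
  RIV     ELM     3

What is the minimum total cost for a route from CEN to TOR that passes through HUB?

Shortest CEN→HUB: CEN–JCT–HUB = 11
Shortest HUB→TOR: HUB–TOR = 8
Total via HUB: 11 + 8 = $19.

$19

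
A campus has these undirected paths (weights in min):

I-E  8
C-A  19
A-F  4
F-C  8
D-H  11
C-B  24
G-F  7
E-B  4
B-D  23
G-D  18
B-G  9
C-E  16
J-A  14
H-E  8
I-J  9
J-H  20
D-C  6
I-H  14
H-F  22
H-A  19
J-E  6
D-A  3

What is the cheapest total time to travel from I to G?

Settle nodes by increasing distance from I:
I: 0
E: 8  (via I)
J: 9  (via I)
B: 12  (via E)
H: 14  (via I)
G: 21  (via B)
Shortest route: I → E → B → G = 21 min.

21 min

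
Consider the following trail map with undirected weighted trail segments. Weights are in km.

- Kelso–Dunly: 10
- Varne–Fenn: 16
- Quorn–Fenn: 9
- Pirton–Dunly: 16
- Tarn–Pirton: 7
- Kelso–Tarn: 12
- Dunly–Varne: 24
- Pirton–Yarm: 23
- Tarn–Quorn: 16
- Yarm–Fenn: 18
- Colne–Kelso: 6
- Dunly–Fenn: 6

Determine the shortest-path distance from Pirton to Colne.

Running Dijkstra from Pirton:
Pirton: 0
Tarn: 7  (via Pirton)
Dunly: 16  (via Pirton)
Kelso: 19  (via Tarn)
Fenn: 22  (via Dunly)
Yarm: 23  (via Pirton)
Quorn: 23  (via Tarn)
Colne: 25  (via Kelso)
Shortest route: Pirton → Tarn → Kelso → Colne = 25 km.

25 km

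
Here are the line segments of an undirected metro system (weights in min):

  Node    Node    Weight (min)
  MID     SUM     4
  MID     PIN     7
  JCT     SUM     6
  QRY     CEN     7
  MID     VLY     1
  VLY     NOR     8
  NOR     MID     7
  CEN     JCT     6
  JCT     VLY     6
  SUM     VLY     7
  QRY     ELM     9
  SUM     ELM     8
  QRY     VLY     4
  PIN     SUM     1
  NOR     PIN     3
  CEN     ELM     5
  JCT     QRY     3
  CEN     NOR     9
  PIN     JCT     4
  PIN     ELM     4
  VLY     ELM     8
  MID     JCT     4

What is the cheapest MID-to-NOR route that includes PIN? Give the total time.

8 min

Shortest MID→PIN: MID → SUM → PIN = 5
Shortest PIN→NOR: PIN → NOR = 3
Total via PIN: 5 + 3 = 8 min.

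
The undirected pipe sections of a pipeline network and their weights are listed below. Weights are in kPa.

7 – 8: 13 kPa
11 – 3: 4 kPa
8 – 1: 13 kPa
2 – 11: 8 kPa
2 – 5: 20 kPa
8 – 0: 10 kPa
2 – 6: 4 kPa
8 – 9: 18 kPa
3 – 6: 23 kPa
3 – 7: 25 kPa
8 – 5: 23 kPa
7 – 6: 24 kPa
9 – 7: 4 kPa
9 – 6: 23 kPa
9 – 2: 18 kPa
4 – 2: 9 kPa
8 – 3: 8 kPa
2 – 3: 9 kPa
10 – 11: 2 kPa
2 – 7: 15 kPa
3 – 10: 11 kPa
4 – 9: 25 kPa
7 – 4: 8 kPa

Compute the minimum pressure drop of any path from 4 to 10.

Settle nodes by increasing distance from 4:
4: 0
7: 8  (via 4)
2: 9  (via 4)
9: 12  (via 7)
6: 13  (via 2)
11: 17  (via 2)
3: 18  (via 2)
10: 19  (via 11)
Shortest route: 4–2–11–10 = 19 kPa.

19 kPa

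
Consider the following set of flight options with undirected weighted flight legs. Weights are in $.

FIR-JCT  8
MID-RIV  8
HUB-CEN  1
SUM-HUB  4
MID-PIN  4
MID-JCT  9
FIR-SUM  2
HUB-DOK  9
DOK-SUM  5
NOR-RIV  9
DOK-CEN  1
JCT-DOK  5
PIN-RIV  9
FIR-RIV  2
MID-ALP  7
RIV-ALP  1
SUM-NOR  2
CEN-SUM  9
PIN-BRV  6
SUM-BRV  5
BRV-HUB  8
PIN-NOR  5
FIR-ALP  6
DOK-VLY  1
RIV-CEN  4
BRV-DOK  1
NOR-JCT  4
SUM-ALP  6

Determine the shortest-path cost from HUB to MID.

$13

Compare a few routes:
HUB–SUM–FIR–RIV–ALP–MID: 4+2+2+1+7 = 16
HUB–SUM–FIR–RIV–MID: 4+2+2+8 = 16
HUB–SUM–NOR–PIN–MID: 4+2+5+4 = 15
HUB–CEN–RIV–MID: 1+4+8 = 13
The minimum is $13 via HUB–CEN–RIV–MID.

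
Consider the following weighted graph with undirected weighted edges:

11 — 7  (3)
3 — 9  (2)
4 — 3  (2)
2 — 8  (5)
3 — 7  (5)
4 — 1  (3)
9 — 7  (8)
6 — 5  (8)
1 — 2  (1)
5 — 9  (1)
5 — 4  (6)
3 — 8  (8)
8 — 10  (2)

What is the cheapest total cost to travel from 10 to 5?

13

Settle nodes by increasing distance from 10:
10: 0
8: 2  (via 10)
2: 7  (via 8)
1: 8  (via 2)
3: 10  (via 8)
4: 11  (via 1)
9: 12  (via 3)
5: 13  (via 9)
Shortest route: 10–8–3–9–5 = 13.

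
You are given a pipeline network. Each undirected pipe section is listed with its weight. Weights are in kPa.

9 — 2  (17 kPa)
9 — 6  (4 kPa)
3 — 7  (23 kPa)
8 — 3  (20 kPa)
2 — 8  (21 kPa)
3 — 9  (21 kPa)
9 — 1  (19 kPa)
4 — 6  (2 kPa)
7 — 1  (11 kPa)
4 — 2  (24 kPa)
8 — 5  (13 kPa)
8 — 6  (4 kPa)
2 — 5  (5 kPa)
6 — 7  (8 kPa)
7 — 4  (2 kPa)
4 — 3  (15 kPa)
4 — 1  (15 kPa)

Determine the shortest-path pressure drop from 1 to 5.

32 kPa

Enumerating some paths:
1 - 7 - 6 - 8 - 5: 11+8+4+13 = 36
1 - 4 - 6 - 8 - 5: 15+2+4+13 = 34
1 - 9 - 6 - 8 - 5: 19+4+4+13 = 40
1 - 7 - 4 - 6 - 8 - 5: 11+2+2+4+13 = 32
The minimum is 32 kPa via 1 - 7 - 4 - 6 - 8 - 5.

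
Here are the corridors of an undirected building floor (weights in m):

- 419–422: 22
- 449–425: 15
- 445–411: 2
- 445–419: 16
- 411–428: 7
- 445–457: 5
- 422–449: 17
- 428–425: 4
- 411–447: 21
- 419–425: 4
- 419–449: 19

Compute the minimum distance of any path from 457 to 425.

Compare a few routes:
457 - 445 - 411 - 428 - 425: 5+2+7+4 = 18
457 - 445 - 419 - 425: 5+16+4 = 25
The minimum is 18 m via 457 - 445 - 411 - 428 - 425.

18 m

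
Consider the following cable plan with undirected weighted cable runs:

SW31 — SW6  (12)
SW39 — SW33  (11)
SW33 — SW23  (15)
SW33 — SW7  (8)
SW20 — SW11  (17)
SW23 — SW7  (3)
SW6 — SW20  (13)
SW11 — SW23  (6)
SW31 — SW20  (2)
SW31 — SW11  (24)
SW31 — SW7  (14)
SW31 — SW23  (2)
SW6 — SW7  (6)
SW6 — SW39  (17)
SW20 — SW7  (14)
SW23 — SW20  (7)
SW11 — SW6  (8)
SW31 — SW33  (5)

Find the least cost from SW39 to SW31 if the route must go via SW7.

Shortest SW39→SW7: SW39 → SW33 → SW7 = 19
Best SW7 to SW31: SW7 → SW23 → SW31 costing 5
Total via SW7: 19 + 5 = 24.

24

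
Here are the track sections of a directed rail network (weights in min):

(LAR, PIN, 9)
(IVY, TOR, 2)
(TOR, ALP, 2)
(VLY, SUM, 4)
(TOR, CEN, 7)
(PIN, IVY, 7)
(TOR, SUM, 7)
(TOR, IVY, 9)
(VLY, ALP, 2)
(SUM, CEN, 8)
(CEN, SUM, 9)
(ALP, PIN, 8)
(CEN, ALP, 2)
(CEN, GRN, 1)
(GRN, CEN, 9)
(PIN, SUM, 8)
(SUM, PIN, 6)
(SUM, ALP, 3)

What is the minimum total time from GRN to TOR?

28 min

Settle nodes by increasing distance from GRN:
GRN: 0
CEN: 9  (via GRN)
ALP: 11  (via CEN)
SUM: 18  (via CEN)
PIN: 19  (via ALP)
IVY: 26  (via PIN)
TOR: 28  (via IVY)
Shortest route: GRN–CEN–ALP–PIN–IVY–TOR = 28 min.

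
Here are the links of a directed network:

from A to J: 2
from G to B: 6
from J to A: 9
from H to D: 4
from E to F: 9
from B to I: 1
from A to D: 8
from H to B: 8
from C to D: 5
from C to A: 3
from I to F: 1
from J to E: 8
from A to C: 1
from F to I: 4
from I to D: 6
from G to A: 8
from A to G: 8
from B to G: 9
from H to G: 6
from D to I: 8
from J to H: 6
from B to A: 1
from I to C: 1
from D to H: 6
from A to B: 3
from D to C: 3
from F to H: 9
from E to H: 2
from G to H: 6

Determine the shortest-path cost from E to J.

13

Compare a few routes:
E - H - D - C - A - J: 2+4+3+3+2 = 14
E - H - B - I - C - A - J: 2+8+1+1+3+2 = 17
E - H - B - A - J: 2+8+1+2 = 13
Cheapest is E - H - B - A - J at 13.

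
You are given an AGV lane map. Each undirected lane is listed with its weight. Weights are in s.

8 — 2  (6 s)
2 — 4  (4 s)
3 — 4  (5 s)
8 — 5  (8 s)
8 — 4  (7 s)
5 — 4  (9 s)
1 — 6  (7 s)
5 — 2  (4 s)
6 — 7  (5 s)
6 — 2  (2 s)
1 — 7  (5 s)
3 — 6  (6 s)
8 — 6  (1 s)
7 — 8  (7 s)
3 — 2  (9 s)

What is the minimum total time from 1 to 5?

13 s

Candidate routes:
1 - 7 - 6 - 2 - 5: 5+5+2+4 = 16
1 - 6 - 2 - 5: 7+2+4 = 13
Cheapest is 1 - 6 - 2 - 5 at 13 s.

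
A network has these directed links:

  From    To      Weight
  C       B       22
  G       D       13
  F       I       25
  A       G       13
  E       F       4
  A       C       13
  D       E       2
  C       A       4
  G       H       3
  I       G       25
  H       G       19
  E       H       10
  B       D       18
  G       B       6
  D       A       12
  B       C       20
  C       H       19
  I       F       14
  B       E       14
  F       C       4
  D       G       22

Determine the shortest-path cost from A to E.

Shortest distances from A:
A: 0
C: 13  (via A)
G: 13  (via A)
H: 16  (via G)
B: 19  (via G)
D: 26  (via G)
E: 28  (via D)
Shortest route: A → G → D → E = 28.

28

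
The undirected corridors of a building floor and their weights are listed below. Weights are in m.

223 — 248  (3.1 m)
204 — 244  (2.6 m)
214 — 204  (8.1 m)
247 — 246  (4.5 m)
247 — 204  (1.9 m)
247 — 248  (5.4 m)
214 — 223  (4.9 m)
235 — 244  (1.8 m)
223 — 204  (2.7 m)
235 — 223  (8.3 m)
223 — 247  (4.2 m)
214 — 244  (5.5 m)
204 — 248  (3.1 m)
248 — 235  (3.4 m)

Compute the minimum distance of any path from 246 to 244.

9 m

Candidate routes:
246 → 247 → 204 → 248 → 235 → 244: 4.5+1.9+3.1+3.4+1.8 = 14.7
246 → 247 → 248 → 235 → 244: 4.5+5.4+3.4+1.8 = 15.1
246 → 247 → 223 → 204 → 244: 4.5+4.2+2.7+2.6 = 14
246 → 247 → 204 → 244: 4.5+1.9+2.6 = 9
Cheapest is 246 → 247 → 204 → 244 at 9 m.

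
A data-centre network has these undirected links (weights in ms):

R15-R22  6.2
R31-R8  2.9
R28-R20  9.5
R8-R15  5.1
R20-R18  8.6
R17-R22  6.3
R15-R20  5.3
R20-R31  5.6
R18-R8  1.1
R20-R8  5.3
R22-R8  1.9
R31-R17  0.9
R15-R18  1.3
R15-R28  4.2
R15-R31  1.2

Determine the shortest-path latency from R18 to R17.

Enumerating some paths:
R18 → R15 → R31 → R17: 1.3+1.2+0.9 = 3.4
R18 → R8 → R31 → R17: 1.1+2.9+0.9 = 4.9
Cheapest is R18 → R15 → R31 → R17 at 3.4 ms.

3.4 ms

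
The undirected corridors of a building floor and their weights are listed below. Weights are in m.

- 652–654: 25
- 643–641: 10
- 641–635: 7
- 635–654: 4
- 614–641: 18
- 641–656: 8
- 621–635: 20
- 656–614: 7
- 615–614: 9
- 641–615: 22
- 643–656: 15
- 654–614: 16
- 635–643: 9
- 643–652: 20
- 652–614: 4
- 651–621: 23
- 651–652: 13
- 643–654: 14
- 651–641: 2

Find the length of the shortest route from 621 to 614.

Enumerating some paths:
621 → 635 → 641 → 656 → 614: 20+7+8+7 = 42
621 → 635 → 654 → 614: 20+4+16 = 40
The minimum is 40 m via 621 → 635 → 654 → 614.

40 m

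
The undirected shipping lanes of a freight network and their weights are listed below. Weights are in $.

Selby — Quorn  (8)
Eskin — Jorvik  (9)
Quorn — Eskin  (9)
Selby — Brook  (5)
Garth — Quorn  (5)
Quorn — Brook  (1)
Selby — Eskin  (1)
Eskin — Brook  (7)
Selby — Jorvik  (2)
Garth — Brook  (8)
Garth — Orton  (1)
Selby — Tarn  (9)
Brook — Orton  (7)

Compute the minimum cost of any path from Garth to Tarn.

Candidate routes:
Garth–Orton–Brook–Selby–Tarn: 1+7+5+9 = 22
Garth–Quorn–Brook–Selby–Tarn: 5+1+5+9 = 20
Garth–Brook–Selby–Tarn: 8+5+9 = 22
Garth–Quorn–Selby–Tarn: 5+8+9 = 22
The minimum is $20 via Garth–Quorn–Brook–Selby–Tarn.

$20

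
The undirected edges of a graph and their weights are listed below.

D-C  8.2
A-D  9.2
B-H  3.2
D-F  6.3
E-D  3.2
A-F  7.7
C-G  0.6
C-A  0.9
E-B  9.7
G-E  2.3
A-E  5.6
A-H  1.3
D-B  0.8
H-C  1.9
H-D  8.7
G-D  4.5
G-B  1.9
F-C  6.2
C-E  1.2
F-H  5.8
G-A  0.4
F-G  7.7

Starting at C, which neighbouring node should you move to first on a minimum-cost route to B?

Enumerating some paths:
C - H - B: 1.9+3.2 = 5.1
C - A - G - B: 0.9+0.4+1.9 = 3.2
C - G - B: 0.6+1.9 = 2.5
The minimum is 2.5 via C - G - B.
So from C the first move is to G.

G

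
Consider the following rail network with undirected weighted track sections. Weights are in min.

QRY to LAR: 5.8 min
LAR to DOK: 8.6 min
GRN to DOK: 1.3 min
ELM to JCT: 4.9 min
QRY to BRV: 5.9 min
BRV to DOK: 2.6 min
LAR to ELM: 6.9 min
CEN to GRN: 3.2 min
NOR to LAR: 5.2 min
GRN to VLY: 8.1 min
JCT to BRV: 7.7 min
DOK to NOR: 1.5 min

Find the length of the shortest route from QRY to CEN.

Compare a few routes:
QRY → LAR → ELM → JCT → BRV → DOK → GRN → CEN: 5.8+6.9+4.9+7.7+2.6+1.3+3.2 = 32.4
QRY → LAR → DOK → GRN → CEN: 5.8+8.6+1.3+3.2 = 18.9
QRY → LAR → NOR → DOK → GRN → CEN: 5.8+5.2+1.5+1.3+3.2 = 17
QRY → BRV → DOK → GRN → CEN: 5.9+2.6+1.3+3.2 = 13
The minimum is 13 min via QRY → BRV → DOK → GRN → CEN.

13 min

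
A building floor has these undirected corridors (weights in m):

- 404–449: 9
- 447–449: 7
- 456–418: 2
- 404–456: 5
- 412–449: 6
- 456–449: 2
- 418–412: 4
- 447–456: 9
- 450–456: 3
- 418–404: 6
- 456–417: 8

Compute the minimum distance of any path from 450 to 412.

Shortest distances from 450:
450: 0
456: 3  (via 450)
418: 5  (via 456)
449: 5  (via 456)
404: 8  (via 456)
412: 9  (via 418)
Shortest route: 450–456–418–412 = 9 m.

9 m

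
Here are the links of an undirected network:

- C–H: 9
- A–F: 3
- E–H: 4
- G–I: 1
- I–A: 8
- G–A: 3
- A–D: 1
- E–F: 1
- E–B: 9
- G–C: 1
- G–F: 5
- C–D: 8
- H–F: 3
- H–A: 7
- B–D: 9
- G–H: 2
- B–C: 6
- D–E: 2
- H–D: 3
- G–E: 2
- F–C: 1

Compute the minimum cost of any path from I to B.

8

Settle nodes by increasing distance from I:
I: 0
G: 1  (via I)
C: 2  (via G)
E: 3  (via G)
F: 3  (via C)
H: 3  (via G)
A: 4  (via G)
D: 5  (via E)
B: 8  (via C)
Shortest route: I–G–C–B = 8.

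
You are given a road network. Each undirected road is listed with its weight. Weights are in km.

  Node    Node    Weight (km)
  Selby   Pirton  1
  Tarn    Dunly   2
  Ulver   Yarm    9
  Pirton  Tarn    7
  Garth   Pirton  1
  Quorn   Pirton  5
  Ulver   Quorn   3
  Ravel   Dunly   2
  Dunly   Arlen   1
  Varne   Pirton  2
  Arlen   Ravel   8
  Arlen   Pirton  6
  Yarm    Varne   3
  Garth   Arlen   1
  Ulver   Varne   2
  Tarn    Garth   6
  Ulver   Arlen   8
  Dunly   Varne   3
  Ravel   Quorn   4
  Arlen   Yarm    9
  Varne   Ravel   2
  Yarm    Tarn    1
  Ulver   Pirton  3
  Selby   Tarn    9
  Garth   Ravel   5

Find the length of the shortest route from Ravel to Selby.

Shortest distances from Ravel:
Ravel: 0
Varne: 2  (via Ravel)
Dunly: 2  (via Ravel)
Arlen: 3  (via Dunly)
Ulver: 4  (via Varne)
Quorn: 4  (via Ravel)
Pirton: 4  (via Varne)
Garth: 4  (via Arlen)
Tarn: 4  (via Dunly)
Selby: 5  (via Pirton)
Shortest route: Ravel–Varne–Pirton–Selby = 5 km.

5 km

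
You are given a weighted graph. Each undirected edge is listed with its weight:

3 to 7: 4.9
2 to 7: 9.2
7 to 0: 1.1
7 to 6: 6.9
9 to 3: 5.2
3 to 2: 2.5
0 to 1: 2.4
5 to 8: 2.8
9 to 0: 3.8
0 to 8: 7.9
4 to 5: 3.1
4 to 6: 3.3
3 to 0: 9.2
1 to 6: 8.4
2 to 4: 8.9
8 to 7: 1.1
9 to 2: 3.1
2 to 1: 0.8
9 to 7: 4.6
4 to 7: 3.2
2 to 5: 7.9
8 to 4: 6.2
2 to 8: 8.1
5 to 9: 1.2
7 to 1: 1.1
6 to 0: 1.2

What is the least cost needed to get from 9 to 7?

4.6

Enumerating some paths:
9–7: 4.6 = 4.6
9–0–7: 3.8+1.1 = 4.9
Cheapest is 9–7 at 4.6.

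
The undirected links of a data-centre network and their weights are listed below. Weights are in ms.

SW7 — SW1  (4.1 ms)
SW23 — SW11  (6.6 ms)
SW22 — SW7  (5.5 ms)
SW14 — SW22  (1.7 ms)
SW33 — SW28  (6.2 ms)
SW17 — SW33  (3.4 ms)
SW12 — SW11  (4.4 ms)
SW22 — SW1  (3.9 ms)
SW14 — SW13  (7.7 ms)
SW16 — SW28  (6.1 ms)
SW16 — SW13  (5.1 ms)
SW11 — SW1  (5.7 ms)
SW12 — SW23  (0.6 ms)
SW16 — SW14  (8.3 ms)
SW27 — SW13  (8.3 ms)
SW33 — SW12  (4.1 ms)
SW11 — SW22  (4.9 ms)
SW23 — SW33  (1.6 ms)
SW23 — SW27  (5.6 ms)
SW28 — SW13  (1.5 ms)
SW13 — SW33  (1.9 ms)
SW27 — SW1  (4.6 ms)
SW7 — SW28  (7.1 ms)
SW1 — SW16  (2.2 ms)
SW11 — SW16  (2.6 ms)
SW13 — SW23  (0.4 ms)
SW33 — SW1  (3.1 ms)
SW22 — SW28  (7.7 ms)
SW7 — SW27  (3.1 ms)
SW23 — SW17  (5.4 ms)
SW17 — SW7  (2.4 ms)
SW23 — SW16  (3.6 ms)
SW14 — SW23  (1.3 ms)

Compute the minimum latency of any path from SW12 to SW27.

Running Dijkstra from SW12:
SW12: 0
SW23: 0.6  (via SW12)
SW13: 1  (via SW23)
SW14: 1.9  (via SW23)
SW33: 2.2  (via SW23)
SW28: 2.5  (via SW13)
SW22: 3.6  (via SW14)
SW16: 4.2  (via SW23)
SW11: 4.4  (via SW12)
SW1: 5.3  (via SW33)
SW17: 5.6  (via SW33)
SW27: 6.2  (via SW23)
Shortest route: SW12–SW23–SW27 = 6.2 ms.

6.2 ms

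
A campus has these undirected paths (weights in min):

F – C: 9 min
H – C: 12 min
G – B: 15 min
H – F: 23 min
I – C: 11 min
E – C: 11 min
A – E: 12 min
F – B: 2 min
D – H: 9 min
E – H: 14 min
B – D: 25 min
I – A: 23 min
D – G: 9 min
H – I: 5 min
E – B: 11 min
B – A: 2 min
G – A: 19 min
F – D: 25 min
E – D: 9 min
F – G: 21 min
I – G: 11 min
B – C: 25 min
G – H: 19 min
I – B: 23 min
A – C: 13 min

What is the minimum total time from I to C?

11 min

Enumerating some paths:
I → H → C: 5+12 = 17
I → C: 11 = 11
The minimum is 11 min via I → C.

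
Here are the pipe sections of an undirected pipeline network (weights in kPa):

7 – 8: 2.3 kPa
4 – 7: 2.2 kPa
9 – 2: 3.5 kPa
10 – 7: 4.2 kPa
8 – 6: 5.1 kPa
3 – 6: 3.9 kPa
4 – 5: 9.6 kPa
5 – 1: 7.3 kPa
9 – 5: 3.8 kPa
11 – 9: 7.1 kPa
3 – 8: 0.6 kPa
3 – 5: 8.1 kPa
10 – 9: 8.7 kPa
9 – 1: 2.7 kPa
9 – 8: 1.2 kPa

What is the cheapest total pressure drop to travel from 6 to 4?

9 kPa

Enumerating some paths:
6 - 8 - 7 - 4: 5.1+2.3+2.2 = 9.6
6 - 3 - 8 - 7 - 4: 3.9+0.6+2.3+2.2 = 9
6 - 3 - 8 - 9 - 5 - 4: 3.9+0.6+1.2+3.8+9.6 = 19.1
Cheapest is 6 - 3 - 8 - 7 - 4 at 9 kPa.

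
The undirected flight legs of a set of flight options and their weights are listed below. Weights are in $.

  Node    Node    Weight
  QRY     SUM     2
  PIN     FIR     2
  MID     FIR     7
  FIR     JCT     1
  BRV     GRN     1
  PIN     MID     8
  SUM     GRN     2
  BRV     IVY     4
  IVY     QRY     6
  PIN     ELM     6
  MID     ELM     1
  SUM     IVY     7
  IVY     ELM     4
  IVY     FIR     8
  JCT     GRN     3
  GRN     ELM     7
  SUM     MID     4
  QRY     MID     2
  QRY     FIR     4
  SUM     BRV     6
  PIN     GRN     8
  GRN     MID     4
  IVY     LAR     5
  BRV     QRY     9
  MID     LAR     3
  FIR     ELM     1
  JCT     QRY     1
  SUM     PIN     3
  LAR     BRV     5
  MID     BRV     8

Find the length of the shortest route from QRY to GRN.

Enumerating some paths:
QRY → JCT → GRN: 1+3 = 4
QRY → JCT → FIR → ELM → MID → GRN: 1+1+1+1+4 = 8
QRY → FIR → JCT → GRN: 4+1+3 = 8
QRY → MID → GRN: 2+4 = 6
The minimum is $4 via QRY → JCT → GRN.

$4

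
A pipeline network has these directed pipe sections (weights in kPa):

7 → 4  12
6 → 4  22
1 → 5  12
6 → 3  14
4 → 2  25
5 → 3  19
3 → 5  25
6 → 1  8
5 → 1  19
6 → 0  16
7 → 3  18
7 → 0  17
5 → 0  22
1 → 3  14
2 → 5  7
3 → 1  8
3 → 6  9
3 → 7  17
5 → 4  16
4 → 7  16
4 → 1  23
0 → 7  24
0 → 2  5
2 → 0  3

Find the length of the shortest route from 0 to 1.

Running Dijkstra from 0:
0: 0
2: 5  (via 0)
5: 12  (via 2)
7: 24  (via 0)
4: 28  (via 5)
1: 31  (via 5)
Shortest route: 0–2–5–1 = 31 kPa.

31 kPa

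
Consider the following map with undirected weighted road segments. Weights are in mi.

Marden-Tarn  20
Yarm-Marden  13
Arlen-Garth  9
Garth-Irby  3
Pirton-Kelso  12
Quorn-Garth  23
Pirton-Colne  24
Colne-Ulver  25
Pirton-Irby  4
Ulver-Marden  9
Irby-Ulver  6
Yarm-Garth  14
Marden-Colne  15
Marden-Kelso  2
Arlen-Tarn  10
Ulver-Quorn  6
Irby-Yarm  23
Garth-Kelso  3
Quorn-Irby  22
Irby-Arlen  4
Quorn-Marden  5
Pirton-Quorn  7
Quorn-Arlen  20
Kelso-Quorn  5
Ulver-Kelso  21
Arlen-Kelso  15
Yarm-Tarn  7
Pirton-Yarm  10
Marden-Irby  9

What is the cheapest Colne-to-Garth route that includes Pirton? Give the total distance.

Shortest Colne→Pirton: Colne–Pirton = 24
Shortest Pirton→Garth: Pirton–Irby–Garth = 7
Total via Pirton: 24 + 7 = 31 mi.

31 mi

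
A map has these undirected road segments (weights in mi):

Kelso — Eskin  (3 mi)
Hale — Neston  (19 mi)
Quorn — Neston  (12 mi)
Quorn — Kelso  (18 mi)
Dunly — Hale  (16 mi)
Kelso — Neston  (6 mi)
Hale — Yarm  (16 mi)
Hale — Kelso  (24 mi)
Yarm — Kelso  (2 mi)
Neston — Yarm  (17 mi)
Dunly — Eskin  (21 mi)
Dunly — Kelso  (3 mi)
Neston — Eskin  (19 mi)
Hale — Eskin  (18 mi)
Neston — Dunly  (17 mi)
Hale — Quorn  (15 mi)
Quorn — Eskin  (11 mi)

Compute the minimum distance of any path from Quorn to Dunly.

Shortest distances from Quorn:
Quorn: 0
Eskin: 11  (via Quorn)
Neston: 12  (via Quorn)
Kelso: 14  (via Eskin)
Hale: 15  (via Quorn)
Yarm: 16  (via Kelso)
Dunly: 17  (via Kelso)
Shortest route: Quorn → Eskin → Kelso → Dunly = 17 mi.

17 mi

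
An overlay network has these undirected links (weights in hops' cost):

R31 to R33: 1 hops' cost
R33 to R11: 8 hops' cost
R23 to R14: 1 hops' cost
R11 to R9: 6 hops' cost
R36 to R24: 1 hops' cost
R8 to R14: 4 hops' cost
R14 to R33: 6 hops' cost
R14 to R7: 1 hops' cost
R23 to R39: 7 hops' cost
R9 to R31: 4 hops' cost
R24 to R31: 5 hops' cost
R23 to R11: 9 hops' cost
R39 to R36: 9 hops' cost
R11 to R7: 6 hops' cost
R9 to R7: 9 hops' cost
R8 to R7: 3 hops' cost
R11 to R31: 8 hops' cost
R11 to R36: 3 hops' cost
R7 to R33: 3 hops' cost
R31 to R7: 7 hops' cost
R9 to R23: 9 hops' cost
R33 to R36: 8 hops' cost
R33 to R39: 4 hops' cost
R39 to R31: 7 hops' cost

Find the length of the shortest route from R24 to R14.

10 hops' cost

Settle nodes by increasing distance from R24:
R24: 0
R36: 1  (via R24)
R11: 4  (via R36)
R31: 5  (via R24)
R33: 6  (via R31)
R7: 9  (via R33)
R9: 9  (via R31)
R14: 10  (via R7)
Shortest route: R24 → R31 → R33 → R7 → R14 = 10 hops' cost.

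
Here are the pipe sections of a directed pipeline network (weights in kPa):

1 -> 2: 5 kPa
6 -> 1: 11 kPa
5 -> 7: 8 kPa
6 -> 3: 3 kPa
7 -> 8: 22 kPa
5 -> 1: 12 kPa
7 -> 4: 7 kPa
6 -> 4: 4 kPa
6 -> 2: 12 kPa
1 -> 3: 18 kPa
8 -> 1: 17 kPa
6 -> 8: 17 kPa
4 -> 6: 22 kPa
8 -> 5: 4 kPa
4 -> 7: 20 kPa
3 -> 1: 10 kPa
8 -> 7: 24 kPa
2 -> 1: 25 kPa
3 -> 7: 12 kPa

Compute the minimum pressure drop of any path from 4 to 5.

Compare a few routes:
4 → 6 → 8 → 5: 22+17+4 = 43
4 → 7 → 8 → 5: 20+22+4 = 46
The minimum is 43 kPa via 4 → 6 → 8 → 5.

43 kPa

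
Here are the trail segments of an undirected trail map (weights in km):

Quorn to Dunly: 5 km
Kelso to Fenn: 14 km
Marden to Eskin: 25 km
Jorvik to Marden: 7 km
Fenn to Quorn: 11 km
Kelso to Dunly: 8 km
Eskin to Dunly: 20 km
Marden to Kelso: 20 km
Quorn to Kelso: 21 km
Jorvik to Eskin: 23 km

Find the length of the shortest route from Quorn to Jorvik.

Enumerating some paths:
Quorn → Dunly → Eskin → Jorvik: 5+20+23 = 48
Quorn → Dunly → Kelso → Marden → Jorvik: 5+8+20+7 = 40
Quorn → Fenn → Kelso → Marden → Jorvik: 11+14+20+7 = 52
Quorn → Kelso → Marden → Jorvik: 21+20+7 = 48
Cheapest is Quorn → Dunly → Kelso → Marden → Jorvik at 40 km.

40 km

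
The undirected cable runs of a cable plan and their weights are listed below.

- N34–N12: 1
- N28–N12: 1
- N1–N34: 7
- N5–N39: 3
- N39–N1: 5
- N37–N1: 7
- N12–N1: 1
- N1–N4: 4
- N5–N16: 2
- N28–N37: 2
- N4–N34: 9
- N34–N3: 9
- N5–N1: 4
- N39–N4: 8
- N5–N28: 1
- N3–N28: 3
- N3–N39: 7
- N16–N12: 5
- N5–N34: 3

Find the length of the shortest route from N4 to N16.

Enumerating some paths:
N4 → N1 → N12 → N34 → N5 → N16: 4+1+1+3+2 = 11
N4 → N1 → N12 → N16: 4+1+5 = 10
N4 → N1 → N12 → N28 → N5 → N16: 4+1+1+1+2 = 9
N4 → N1 → N5 → N16: 4+4+2 = 10
Cheapest is N4 → N1 → N12 → N28 → N5 → N16 at 9.

9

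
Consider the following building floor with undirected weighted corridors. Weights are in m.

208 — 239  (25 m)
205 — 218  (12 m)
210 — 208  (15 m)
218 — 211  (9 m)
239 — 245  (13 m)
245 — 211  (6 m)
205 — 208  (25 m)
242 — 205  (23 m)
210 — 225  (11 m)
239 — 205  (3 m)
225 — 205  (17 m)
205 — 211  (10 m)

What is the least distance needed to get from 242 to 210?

51 m

Shortest distances from 242:
242: 0
205: 23  (via 242)
239: 26  (via 205)
211: 33  (via 205)
218: 35  (via 205)
245: 39  (via 239)
225: 40  (via 205)
208: 48  (via 205)
210: 51  (via 225)
Shortest route: 242–205–225–210 = 51 m.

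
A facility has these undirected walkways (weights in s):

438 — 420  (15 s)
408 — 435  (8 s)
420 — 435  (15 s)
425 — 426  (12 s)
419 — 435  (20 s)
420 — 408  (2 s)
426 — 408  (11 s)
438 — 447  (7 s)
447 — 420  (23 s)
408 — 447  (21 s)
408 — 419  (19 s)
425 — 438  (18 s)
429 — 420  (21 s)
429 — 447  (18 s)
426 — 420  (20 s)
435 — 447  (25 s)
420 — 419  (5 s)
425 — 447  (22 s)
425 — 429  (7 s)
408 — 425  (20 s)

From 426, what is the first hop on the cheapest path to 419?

408

Enumerating some paths:
426–420–419: 20+5 = 25
426–408–419: 11+19 = 30
426–408–420–419: 11+2+5 = 18
Cheapest is 426–408–420–419 at 18 s.
So from 426 the first move is to 408.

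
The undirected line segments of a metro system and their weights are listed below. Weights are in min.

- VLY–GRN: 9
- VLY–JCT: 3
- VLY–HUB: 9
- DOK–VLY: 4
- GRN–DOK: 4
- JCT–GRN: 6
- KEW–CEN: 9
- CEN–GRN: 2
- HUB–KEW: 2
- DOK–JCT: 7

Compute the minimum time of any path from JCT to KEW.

Candidate routes:
JCT → GRN → CEN → KEW: 6+2+9 = 17
JCT → VLY → HUB → KEW: 3+9+2 = 14
JCT → DOK → GRN → CEN → KEW: 7+4+2+9 = 22
JCT → DOK → VLY → HUB → KEW: 7+4+9+2 = 22
The minimum is 14 min via JCT → VLY → HUB → KEW.

14 min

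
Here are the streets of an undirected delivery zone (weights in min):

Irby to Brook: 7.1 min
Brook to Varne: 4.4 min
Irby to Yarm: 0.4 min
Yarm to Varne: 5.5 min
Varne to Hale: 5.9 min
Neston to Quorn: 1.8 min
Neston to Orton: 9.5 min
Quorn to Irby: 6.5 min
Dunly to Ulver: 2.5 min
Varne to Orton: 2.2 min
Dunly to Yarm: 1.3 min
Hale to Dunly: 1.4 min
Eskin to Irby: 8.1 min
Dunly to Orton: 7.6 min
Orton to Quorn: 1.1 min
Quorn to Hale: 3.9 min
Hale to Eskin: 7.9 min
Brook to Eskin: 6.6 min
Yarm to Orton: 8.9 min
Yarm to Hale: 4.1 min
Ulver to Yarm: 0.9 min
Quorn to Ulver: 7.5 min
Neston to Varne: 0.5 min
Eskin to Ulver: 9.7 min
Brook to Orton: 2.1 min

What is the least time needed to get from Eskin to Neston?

Compare a few routes:
Eskin - Brook - Varne - Neston: 6.6+4.4+0.5 = 11.5
Eskin - Brook - Orton - Quorn - Neston: 6.6+2.1+1.1+1.8 = 11.6
Eskin - Brook - Orton - Varne - Neston: 6.6+2.1+2.2+0.5 = 11.4
Cheapest is Eskin - Brook - Orton - Varne - Neston at 11.4 min.

11.4 min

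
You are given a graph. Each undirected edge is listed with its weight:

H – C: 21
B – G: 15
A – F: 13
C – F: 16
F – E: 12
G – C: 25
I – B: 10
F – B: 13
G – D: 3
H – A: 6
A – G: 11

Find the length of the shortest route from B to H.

Shortest distances from B:
B: 0
I: 10  (via B)
F: 13  (via B)
G: 15  (via B)
D: 18  (via G)
E: 25  (via F)
A: 26  (via F)
C: 29  (via F)
H: 32  (via A)
Shortest route: B–F–A–H = 32.

32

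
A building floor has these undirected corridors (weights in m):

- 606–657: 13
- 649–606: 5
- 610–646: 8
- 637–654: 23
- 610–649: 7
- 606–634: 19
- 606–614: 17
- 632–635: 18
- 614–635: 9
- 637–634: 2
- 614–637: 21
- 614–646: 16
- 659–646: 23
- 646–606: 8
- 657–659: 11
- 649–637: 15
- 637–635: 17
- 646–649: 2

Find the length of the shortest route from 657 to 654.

Candidate routes:
657–606–649–637–654: 13+5+15+23 = 56
657–606–634–637–654: 13+19+2+23 = 57
657–606–646–649–637–654: 13+8+2+15+23 = 61
Cheapest is 657–606–649–637–654 at 56 m.

56 m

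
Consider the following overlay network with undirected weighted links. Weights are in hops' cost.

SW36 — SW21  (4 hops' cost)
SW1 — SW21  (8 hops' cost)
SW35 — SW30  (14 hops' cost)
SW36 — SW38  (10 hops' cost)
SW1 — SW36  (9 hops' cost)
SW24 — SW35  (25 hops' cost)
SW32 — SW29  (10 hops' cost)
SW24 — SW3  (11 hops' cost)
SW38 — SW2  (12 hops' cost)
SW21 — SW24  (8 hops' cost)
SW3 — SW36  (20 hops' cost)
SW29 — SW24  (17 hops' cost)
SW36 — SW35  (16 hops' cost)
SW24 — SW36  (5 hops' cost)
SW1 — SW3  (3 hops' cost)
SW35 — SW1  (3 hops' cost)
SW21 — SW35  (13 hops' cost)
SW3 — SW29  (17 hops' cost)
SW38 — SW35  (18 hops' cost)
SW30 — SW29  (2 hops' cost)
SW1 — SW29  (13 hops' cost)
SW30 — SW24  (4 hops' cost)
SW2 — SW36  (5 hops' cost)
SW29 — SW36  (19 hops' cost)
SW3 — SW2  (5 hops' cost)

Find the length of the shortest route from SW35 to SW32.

Running Dijkstra from SW35:
SW35: 0
SW1: 3  (via SW35)
SW3: 6  (via SW1)
SW2: 11  (via SW3)
SW21: 11  (via SW1)
SW36: 12  (via SW1)
SW30: 14  (via SW35)
SW29: 16  (via SW1)
SW24: 17  (via SW3)
SW38: 18  (via SW35)
SW32: 26  (via SW29)
Shortest route: SW35 → SW1 → SW29 → SW32 = 26 hops' cost.

26 hops' cost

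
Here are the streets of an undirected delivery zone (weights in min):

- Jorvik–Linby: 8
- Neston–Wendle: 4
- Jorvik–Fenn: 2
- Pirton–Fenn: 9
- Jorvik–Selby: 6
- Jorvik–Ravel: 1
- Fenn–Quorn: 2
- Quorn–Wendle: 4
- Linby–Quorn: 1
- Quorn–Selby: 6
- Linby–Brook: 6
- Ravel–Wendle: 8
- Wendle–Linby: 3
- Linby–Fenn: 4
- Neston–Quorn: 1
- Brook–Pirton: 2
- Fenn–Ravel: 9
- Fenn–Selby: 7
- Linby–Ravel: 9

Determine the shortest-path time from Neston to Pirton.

10 min

Shortest distances from Neston:
Neston: 0
Quorn: 1  (via Neston)
Linby: 2  (via Quorn)
Fenn: 3  (via Quorn)
Wendle: 4  (via Neston)
Jorvik: 5  (via Fenn)
Ravel: 6  (via Jorvik)
Selby: 7  (via Quorn)
Brook: 8  (via Linby)
Pirton: 10  (via Brook)
Shortest route: Neston–Quorn–Linby–Brook–Pirton = 10 min.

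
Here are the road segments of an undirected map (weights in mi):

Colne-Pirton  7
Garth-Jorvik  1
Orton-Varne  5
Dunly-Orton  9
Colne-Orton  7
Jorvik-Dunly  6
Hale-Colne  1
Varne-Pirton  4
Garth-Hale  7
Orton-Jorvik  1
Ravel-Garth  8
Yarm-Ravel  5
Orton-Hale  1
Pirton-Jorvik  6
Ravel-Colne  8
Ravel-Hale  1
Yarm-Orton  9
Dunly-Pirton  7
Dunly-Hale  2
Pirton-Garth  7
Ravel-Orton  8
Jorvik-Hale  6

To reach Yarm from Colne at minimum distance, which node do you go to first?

Compare a few routes:
Colne - Ravel - Yarm: 8+5 = 13
Colne - Hale - Ravel - Yarm: 1+1+5 = 7
Colne - Hale - Orton - Yarm: 1+1+9 = 11
Cheapest is Colne - Hale - Ravel - Yarm at 7 mi.
So from Colne the first move is to Hale.

Hale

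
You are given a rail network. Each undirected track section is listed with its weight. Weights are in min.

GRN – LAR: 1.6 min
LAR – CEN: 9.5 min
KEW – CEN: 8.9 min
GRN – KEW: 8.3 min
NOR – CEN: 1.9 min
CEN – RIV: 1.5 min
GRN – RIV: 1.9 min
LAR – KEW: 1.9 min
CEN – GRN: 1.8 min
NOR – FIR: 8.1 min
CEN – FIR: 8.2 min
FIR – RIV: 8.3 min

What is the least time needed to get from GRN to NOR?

3.7 min

Compare a few routes:
GRN - RIV - CEN - NOR: 1.9+1.5+1.9 = 5.3
GRN - CEN - NOR: 1.8+1.9 = 3.7
Cheapest is GRN - CEN - NOR at 3.7 min.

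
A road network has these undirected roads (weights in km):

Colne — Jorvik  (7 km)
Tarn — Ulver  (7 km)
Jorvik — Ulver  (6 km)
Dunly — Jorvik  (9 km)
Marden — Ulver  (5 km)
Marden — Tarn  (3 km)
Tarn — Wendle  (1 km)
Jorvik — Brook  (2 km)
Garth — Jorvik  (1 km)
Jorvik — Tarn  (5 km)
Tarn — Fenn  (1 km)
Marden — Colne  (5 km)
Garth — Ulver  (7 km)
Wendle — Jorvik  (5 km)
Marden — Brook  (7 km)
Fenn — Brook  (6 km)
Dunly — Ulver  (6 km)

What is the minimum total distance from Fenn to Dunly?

Running Dijkstra from Fenn:
Fenn: 0
Tarn: 1  (via Fenn)
Wendle: 2  (via Tarn)
Marden: 4  (via Tarn)
Brook: 6  (via Fenn)
Jorvik: 6  (via Tarn)
Garth: 7  (via Jorvik)
Ulver: 8  (via Tarn)
Colne: 9  (via Marden)
Dunly: 14  (via Ulver)
Shortest route: Fenn → Tarn → Ulver → Dunly = 14 km.

14 km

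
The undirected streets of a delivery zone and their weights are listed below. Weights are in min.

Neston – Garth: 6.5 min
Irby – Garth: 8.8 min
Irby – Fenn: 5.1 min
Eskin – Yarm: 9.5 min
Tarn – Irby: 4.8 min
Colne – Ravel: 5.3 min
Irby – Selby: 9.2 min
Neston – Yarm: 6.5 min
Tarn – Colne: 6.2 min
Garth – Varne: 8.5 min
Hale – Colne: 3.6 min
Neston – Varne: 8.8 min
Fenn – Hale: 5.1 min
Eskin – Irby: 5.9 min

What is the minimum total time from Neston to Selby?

Shortest distances from Neston:
Neston: 0
Yarm: 6.5  (via Neston)
Garth: 6.5  (via Neston)
Varne: 8.8  (via Neston)
Irby: 15.3  (via Garth)
Eskin: 16  (via Yarm)
Tarn: 20.1  (via Irby)
Fenn: 20.4  (via Irby)
Selby: 24.5  (via Irby)
Shortest route: Neston → Garth → Irby → Selby = 24.5 min.

24.5 min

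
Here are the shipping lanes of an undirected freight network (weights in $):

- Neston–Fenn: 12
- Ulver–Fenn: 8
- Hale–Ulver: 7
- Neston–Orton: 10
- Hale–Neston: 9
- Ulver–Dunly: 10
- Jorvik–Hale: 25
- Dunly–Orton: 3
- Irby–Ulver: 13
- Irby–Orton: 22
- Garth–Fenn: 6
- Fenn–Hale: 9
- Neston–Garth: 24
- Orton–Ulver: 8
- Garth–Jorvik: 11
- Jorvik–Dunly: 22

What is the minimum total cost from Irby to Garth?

Running Dijkstra from Irby:
Irby: 0
Ulver: 13  (via Irby)
Hale: 20  (via Ulver)
Fenn: 21  (via Ulver)
Orton: 21  (via Ulver)
Dunly: 23  (via Ulver)
Garth: 27  (via Fenn)
Shortest route: Irby → Ulver → Fenn → Garth = $27.

$27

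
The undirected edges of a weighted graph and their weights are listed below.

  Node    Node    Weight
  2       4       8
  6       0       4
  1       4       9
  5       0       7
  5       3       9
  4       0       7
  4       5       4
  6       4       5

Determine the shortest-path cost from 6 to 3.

18

Compare a few routes:
6 → 4 → 5 → 3: 5+4+9 = 18
6 → 0 → 4 → 5 → 3: 4+7+4+9 = 24
6 → 0 → 5 → 3: 4+7+9 = 20
6 → 4 → 0 → 5 → 3: 5+7+7+9 = 28
Cheapest is 6 → 4 → 5 → 3 at 18.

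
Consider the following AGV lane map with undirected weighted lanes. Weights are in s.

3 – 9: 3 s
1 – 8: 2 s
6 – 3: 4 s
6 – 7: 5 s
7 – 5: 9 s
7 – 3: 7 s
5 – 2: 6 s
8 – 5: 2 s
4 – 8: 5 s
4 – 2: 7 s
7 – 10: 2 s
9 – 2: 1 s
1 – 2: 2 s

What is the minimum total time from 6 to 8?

12 s

Compare a few routes:
6–3–9–2–1–8: 4+3+1+2+2 = 12
6–7–5–8: 5+9+2 = 16
The minimum is 12 s via 6–3–9–2–1–8.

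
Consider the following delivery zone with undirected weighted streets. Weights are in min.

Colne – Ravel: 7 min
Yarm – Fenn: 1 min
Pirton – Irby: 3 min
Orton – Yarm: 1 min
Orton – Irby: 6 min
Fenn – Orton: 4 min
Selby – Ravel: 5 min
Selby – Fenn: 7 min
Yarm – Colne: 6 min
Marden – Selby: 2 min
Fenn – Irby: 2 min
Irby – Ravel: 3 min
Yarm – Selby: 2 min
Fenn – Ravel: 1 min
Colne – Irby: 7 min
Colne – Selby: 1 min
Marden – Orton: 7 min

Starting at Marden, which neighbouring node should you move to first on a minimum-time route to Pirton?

Candidate routes:
Marden → Selby → Ravel → Irby → Pirton: 2+5+3+3 = 13
Marden → Selby → Yarm → Fenn → Irby → Pirton: 2+2+1+2+3 = 10
Marden → Selby → Yarm → Fenn → Ravel → Irby → Pirton: 2+2+1+1+3+3 = 12
The minimum is 10 min via Marden → Selby → Yarm → Fenn → Irby → Pirton.
So from Marden the first move is to Selby.

Selby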